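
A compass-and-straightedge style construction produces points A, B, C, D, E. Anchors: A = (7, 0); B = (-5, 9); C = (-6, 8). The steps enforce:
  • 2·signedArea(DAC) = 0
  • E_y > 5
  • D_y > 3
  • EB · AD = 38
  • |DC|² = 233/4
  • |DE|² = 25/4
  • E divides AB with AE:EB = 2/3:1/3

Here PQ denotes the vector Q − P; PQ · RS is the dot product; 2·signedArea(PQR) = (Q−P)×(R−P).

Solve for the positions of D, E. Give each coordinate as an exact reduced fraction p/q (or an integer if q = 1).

1. E_x = -1  [E divides AB with AE:EB = 2/3:1/3]
2. E_y = 6  [E divides AB with AE:EB = 2/3:1/3]
   → E = (-1, 6)
3. D_x = 1/2  [2·signedArea(DAC) = 0 ∩ EB · AD = 38]
4. D_y = 4  [2·signedArea(DAC) = 0 ∩ EB · AD = 38]
   → D = (1/2, 4)

D = (1/2, 4)
E = (-1, 6)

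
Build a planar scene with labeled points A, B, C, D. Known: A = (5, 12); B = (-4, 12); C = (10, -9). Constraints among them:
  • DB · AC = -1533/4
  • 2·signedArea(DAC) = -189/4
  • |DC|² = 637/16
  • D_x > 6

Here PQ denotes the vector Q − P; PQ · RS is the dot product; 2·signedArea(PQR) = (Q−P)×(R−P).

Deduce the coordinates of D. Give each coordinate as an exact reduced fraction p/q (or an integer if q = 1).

1. D_x = 13/2  [2·signedArea(DAC) = -189/4 ∩ DB · AC = -1533/4]
2. D_y = -15/4  [2·signedArea(DAC) = -189/4 ∩ DB · AC = -1533/4]
   → D = (13/2, -15/4)

D = (13/2, -15/4)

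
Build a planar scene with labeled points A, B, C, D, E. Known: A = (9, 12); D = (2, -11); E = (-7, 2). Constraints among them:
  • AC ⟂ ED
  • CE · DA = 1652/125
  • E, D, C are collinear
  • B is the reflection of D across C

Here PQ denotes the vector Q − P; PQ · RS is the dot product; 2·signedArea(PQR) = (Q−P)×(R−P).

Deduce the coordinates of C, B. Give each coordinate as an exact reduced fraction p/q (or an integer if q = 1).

B = (-1874/125, 1693/125)
C = (-812/125, 159/125)

1. C_x = -812/125  [E, D, C are collinear ∩ AC ⟂ ED]
2. C_y = 159/125  [E, D, C are collinear ∩ AC ⟂ ED]
   → C = (-812/125, 159/125)
3. B_x = -1874/125  [B is the reflection of D across C]
4. B_y = 1693/125  [B is the reflection of D across C]
   → B = (-1874/125, 1693/125)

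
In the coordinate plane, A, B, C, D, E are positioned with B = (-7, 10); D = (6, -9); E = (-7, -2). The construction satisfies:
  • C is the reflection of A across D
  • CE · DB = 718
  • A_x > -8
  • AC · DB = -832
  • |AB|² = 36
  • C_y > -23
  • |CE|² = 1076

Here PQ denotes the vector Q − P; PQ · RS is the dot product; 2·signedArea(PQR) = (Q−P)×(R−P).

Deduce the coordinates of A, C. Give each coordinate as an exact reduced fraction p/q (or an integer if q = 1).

1. C_x = 19  [line 13·x + -19·y + -665 = 0 ∩ |CE|² = 1076]
2. C_y = -22  [line 13·x + -19·y + -665 = 0 ∩ |CE|² = 1076]
   → C = (19, -22)
3. A_x = -7  [AC · DB = -832 ∩ C is the reflection of A across D]
4. A_y = 4  [AC · DB = -832 ∩ C is the reflection of A across D]
   → A = (-7, 4)

A = (-7, 4)
C = (19, -22)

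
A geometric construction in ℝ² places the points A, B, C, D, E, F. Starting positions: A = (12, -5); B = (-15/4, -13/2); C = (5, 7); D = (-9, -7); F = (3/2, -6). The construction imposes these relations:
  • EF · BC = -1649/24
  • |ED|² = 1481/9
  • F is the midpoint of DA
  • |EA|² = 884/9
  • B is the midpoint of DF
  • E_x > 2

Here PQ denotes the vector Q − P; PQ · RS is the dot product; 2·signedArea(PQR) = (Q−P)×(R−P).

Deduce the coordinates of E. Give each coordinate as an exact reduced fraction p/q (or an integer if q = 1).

E = (8/3, -5/3)

1. E_x = 8/3  [line -35/4·x + -27/2·y + 5/6 = 0 ∩ |ED|² = 1481/9]
2. E_y = -5/3  [line -35/4·x + -27/2·y + 5/6 = 0 ∩ |ED|² = 1481/9]
   → E = (8/3, -5/3)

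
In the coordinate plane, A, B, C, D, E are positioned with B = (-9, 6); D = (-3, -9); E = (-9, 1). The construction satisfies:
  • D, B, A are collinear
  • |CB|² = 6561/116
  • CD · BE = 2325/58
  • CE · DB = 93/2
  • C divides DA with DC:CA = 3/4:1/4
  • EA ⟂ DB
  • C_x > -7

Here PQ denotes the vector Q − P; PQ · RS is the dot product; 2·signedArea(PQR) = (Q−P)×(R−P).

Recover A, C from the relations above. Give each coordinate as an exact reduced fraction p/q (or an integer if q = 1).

1. A_x = -211/29  [D, B, A are collinear ∩ EA ⟂ DB]
2. A_y = 49/29  [D, B, A are collinear ∩ EA ⟂ DB]
   → A = (-211/29, 49/29)
3. C_x = -180/29  [C divides DA with DC:CA = 3/4:1/4]
4. C_y = -57/58  [C divides DA with DC:CA = 3/4:1/4]
   → C = (-180/29, -57/58)

A = (-211/29, 49/29)
C = (-180/29, -57/58)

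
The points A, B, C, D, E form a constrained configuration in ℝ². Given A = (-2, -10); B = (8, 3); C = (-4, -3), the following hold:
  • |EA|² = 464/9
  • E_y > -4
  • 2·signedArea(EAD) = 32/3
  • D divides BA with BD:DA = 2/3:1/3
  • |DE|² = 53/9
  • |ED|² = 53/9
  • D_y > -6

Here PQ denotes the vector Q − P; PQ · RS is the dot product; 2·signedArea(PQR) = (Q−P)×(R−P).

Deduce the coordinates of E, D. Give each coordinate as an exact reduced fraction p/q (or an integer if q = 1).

1. D_x = 4/3  [D divides BA with BD:DA = 2/3:1/3]
2. D_y = -17/3  [D divides BA with BD:DA = 2/3:1/3]
   → D = (4/3, -17/3)
3. E_x = 2/3  [line -13/3·x + 10/3·y + 14 = 0 ∩ |ED|² = 53/9]
4. E_y = -10/3  [line -13/3·x + 10/3·y + 14 = 0 ∩ |ED|² = 53/9]
   → E = (2/3, -10/3)

D = (4/3, -17/3)
E = (2/3, -10/3)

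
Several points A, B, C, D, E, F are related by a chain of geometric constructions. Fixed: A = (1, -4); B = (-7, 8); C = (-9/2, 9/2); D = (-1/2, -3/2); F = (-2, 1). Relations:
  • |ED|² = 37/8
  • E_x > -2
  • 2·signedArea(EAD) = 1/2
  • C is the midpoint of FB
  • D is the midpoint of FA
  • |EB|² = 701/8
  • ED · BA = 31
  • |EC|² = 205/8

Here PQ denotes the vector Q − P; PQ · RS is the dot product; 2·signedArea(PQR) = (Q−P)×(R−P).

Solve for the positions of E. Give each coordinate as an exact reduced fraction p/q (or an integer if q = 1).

1. E_x = -7/4  [ED · BA = 31 ∩ 2·signedArea(EAD) = 1/2]
2. E_y = 1/4  [ED · BA = 31 ∩ 2·signedArea(EAD) = 1/2]
   → E = (-7/4, 1/4)

E = (-7/4, 1/4)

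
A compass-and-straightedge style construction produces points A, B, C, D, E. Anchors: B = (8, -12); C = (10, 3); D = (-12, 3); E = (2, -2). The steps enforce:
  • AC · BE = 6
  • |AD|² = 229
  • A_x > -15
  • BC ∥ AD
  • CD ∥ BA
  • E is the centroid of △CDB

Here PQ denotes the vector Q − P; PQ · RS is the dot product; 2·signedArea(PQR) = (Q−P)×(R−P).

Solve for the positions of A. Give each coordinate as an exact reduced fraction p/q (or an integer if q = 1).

A = (-14, -12)

1. A_x = -14  [BC ∥ AD ∩ CD ∥ BA]
2. A_y = -12  [BC ∥ AD ∩ CD ∥ BA]
   → A = (-14, -12)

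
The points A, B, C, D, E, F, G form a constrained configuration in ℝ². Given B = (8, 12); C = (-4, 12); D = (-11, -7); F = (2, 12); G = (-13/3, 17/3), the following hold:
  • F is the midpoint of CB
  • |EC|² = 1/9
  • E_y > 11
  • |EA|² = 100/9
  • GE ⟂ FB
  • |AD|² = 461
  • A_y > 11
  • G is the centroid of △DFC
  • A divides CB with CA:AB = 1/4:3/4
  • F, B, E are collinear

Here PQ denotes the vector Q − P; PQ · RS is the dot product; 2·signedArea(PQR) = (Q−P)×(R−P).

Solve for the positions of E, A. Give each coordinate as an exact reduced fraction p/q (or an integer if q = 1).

1. E_x = -13/3  [F, B, E are collinear ∩ GE ⟂ FB]
2. E_y = 12  [F, B, E are collinear ∩ GE ⟂ FB]
   → E = (-13/3, 12)
3. A_x = -1  [A divides CB with CA:AB = 1/4:3/4]
4. A_y = 12  [A divides CB with CA:AB = 1/4:3/4]
   → A = (-1, 12)

A = (-1, 12)
E = (-13/3, 12)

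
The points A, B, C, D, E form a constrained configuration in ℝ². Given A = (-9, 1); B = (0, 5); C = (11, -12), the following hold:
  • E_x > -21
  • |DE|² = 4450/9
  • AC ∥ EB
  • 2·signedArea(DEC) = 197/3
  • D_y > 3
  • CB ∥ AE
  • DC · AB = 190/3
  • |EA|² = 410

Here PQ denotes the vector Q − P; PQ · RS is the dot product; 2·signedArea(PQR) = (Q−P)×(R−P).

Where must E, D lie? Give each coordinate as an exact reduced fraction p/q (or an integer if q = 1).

D = (-3, 11/3)
E = (-20, 18)

1. E_x = -20  [AC ∥ EB ∩ CB ∥ AE]
2. E_y = 18  [AC ∥ EB ∩ CB ∥ AE]
   → E = (-20, 18)
3. D_x = -3  [2·signedArea(DEC) = 197/3 ∩ DC · AB = 190/3]
4. D_y = 11/3  [2·signedArea(DEC) = 197/3 ∩ DC · AB = 190/3]
   → D = (-3, 11/3)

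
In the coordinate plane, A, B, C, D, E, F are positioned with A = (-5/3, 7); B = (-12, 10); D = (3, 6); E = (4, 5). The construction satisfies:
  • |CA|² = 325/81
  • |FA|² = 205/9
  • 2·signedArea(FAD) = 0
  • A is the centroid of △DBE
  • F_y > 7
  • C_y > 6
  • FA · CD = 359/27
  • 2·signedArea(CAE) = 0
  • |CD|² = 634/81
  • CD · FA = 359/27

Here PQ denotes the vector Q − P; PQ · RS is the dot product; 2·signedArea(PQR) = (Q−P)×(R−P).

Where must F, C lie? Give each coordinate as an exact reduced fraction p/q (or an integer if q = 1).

C = (2/9, 19/3)
F = (-19/3, 8)

1. F_x = -19/3  [line 1·x + 14/3·y + -31 = 0 ∩ |FA|² = 205/9]
2. F_y = 8  [line 1·x + 14/3·y + -31 = 0 ∩ |FA|² = 205/9]
   → F = (-19/3, 8)
3. C_x = 2/9  [2·signedArea(CAE) = 0 ∩ CD · FA = 359/27]
4. C_y = 19/3  [2·signedArea(CAE) = 0 ∩ CD · FA = 359/27]
   → C = (2/9, 19/3)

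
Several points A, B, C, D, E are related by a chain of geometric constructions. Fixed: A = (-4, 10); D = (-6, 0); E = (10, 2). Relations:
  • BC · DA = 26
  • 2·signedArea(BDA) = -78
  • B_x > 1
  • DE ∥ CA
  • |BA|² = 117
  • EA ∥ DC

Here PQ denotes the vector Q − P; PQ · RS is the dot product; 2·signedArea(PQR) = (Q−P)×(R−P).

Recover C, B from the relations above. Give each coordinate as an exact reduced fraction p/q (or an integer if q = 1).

B = (2, 1)
C = (-20, 8)

1. C_x = -20  [DE ∥ CA ∩ EA ∥ DC]
2. C_y = 8  [DE ∥ CA ∩ EA ∥ DC]
   → C = (-20, 8)
3. B_x = 2  [2·signedArea(BDA) = -78 ∩ BC · DA = 26]
4. B_y = 1  [2·signedArea(BDA) = -78 ∩ BC · DA = 26]
   → B = (2, 1)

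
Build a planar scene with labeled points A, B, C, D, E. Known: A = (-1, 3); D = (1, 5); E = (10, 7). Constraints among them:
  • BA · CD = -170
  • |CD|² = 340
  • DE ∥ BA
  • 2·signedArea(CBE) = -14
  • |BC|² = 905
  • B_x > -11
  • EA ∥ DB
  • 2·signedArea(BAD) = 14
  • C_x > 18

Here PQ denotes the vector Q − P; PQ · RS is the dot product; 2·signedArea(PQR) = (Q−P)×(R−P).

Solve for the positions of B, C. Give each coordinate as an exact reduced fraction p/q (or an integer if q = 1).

1. B_x = -10  [DE ∥ BA ∩ EA ∥ DB]
2. B_y = 1  [DE ∥ BA ∩ EA ∥ DB]
   → B = (-10, 1)
3. C_x = 19  [2·signedArea(CBE) = -14 ∩ BA · CD = -170]
4. C_y = 9  [2·signedArea(CBE) = -14 ∩ BA · CD = -170]
   → C = (19, 9)

B = (-10, 1)
C = (19, 9)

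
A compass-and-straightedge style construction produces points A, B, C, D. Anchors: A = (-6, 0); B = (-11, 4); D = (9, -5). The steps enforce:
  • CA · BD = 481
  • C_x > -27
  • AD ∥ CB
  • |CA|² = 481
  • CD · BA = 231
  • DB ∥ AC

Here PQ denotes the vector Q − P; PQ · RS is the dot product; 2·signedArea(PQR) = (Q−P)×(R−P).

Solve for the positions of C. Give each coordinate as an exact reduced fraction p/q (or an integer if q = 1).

1. C_x = -26  [AD ∥ CB ∩ DB ∥ AC]
2. C_y = 9  [AD ∥ CB ∩ DB ∥ AC]
   → C = (-26, 9)

C = (-26, 9)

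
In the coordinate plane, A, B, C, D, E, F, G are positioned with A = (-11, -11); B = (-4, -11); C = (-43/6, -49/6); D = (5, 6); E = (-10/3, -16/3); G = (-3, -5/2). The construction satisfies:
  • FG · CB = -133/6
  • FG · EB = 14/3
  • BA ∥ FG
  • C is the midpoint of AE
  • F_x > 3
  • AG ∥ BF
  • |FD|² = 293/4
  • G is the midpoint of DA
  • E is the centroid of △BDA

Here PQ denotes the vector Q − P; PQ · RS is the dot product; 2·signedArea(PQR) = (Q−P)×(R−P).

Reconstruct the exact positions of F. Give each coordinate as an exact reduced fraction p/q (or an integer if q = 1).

1. F_x = 4  [BA ∥ FG ∩ AG ∥ BF]
2. F_y = -5/2  [BA ∥ FG ∩ AG ∥ BF]
   → F = (4, -5/2)

F = (4, -5/2)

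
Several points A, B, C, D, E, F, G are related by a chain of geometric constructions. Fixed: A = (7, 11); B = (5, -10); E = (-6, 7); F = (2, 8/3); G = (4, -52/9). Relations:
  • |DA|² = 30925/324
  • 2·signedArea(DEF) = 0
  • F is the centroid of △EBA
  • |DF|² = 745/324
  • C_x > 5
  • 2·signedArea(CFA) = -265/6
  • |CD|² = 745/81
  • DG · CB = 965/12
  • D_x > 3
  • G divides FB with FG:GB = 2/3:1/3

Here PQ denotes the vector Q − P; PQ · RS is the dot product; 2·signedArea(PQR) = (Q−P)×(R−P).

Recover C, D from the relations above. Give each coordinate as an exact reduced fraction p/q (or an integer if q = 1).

1. D_x = 10/3  [line 13/3·x + 8·y + -30 = 0 ∩ |DF|² = 745/324]
2. D_y = 35/18  [line 13/3·x + 8·y + -30 = 0 ∩ |DF|² = 745/324]
   → D = (10/3, 35/18)
3. C_x = 6  [2·signedArea(CFA) = -265/6 ∩ DG · CB = 965/12]
4. C_y = 1/2  [2·signedArea(CFA) = -265/6 ∩ DG · CB = 965/12]
   → C = (6, 1/2)

C = (6, 1/2)
D = (10/3, 35/18)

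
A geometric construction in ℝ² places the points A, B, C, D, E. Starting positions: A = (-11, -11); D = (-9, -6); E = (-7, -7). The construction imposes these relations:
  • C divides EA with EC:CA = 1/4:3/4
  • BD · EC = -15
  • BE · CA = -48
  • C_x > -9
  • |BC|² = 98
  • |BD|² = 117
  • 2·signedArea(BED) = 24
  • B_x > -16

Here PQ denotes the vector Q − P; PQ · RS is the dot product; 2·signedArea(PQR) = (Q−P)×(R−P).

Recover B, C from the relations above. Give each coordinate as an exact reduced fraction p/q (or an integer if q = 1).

B = (-15, -15)
C = (-8, -8)

1. C_x = -8  [C divides EA with EC:CA = 1/4:3/4]
2. C_y = -8  [C divides EA with EC:CA = 1/4:3/4]
   → C = (-8, -8)
3. B_x = -15  [BE · CA = -48 ∩ 2·signedArea(BED) = 24]
4. B_y = -15  [BE · CA = -48 ∩ 2·signedArea(BED) = 24]
   → B = (-15, -15)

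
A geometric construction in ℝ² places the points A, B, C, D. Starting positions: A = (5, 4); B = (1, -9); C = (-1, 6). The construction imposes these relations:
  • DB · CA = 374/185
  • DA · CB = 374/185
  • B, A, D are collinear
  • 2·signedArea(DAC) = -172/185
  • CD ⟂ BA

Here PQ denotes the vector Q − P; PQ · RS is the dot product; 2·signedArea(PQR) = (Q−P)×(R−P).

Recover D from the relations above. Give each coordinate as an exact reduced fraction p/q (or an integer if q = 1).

1. D_x = 933/185  [B, A, D are collinear ∩ CD ⟂ BA]
2. D_y = 766/185  [B, A, D are collinear ∩ CD ⟂ BA]
   → D = (933/185, 766/185)

D = (933/185, 766/185)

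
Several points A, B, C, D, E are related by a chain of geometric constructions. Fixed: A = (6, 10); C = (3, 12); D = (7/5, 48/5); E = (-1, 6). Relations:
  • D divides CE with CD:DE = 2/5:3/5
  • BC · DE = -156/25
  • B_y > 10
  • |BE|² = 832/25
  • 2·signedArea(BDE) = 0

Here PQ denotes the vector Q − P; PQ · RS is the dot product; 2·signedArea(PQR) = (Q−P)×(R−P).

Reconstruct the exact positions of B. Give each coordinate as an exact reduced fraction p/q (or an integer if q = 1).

1. B_x = 11/5  [2·signedArea(BDE) = 0 ∩ BC · DE = -156/25]
2. B_y = 54/5  [2·signedArea(BDE) = 0 ∩ BC · DE = -156/25]
   → B = (11/5, 54/5)

B = (11/5, 54/5)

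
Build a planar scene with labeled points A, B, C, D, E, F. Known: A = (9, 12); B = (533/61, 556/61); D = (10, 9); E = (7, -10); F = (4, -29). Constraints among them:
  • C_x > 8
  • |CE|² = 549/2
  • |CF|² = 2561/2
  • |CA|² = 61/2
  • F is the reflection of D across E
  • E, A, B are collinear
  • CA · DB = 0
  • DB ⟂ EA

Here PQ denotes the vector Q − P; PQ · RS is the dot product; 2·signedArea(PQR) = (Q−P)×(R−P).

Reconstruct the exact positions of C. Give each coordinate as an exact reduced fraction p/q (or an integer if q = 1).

1. C_x = 17/2  [line 77/61·x + -7/61·y + -609/61 = 0 ∩ |CE|² = 549/2]
2. C_y = 13/2  [line 77/61·x + -7/61·y + -609/61 = 0 ∩ |CE|² = 549/2]
   → C = (17/2, 13/2)

C = (17/2, 13/2)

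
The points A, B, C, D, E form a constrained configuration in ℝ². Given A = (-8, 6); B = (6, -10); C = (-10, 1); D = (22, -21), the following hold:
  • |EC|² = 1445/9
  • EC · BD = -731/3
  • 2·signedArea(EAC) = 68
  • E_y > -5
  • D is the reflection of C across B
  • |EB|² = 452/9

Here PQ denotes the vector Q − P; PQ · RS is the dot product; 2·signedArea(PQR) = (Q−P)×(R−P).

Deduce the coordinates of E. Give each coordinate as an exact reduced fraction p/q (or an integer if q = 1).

1. E_x = 4/3  [EC · BD = -731/3 ∩ 2·signedArea(EAC) = 68]
2. E_y = -14/3  [EC · BD = -731/3 ∩ 2·signedArea(EAC) = 68]
   → E = (4/3, -14/3)

E = (4/3, -14/3)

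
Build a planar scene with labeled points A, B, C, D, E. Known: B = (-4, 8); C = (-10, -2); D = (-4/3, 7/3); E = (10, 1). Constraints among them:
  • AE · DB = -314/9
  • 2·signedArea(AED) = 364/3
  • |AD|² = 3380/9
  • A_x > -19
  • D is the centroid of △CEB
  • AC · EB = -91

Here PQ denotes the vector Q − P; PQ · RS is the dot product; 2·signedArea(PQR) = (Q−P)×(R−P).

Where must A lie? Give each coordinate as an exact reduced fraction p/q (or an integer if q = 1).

A = (-56/3, -19/3)

1. A_x = -56/3  [AC · EB = -91 ∩ 2·signedArea(AED) = 364/3]
2. A_y = -19/3  [AC · EB = -91 ∩ 2·signedArea(AED) = 364/3]
   → A = (-56/3, -19/3)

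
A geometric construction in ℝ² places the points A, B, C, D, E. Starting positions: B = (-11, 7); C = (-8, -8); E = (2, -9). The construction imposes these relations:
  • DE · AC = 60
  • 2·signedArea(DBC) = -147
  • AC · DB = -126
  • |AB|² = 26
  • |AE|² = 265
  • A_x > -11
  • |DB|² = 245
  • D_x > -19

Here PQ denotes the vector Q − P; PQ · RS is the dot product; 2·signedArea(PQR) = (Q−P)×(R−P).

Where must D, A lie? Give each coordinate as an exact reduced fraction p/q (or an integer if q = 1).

A = (-10, 2)
D = (-18, -7)

1. D_x = -18  [line 15·x + 3·y + 291 = 0 ∩ |DB|² = 245]
2. D_y = -7  [line 15·x + 3·y + 291 = 0 ∩ |DB|² = 245]
   → D = (-18, -7)
3. A_x = -10  [DE · AC = 60 ∩ AC · DB = -126]
4. A_y = 2  [DE · AC = 60 ∩ AC · DB = -126]
   → A = (-10, 2)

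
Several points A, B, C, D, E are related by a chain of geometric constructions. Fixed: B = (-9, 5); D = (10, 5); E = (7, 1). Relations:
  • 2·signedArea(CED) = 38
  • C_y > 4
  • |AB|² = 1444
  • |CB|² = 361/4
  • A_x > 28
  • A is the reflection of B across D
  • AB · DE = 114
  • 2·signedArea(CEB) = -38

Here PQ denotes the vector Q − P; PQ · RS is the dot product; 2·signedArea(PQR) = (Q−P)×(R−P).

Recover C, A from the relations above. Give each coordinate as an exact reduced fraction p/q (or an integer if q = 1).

1. C_x = 1/2  [2·signedArea(CED) = 38 ∩ 2·signedArea(CEB) = -38]
2. C_y = 5  [2·signedArea(CED) = 38 ∩ 2·signedArea(CEB) = -38]
   → C = (1/2, 5)
3. A_x = 29  [A is the reflection of B across D]
4. A_y = 5  [A is the reflection of B across D]
   → A = (29, 5)

A = (29, 5)
C = (1/2, 5)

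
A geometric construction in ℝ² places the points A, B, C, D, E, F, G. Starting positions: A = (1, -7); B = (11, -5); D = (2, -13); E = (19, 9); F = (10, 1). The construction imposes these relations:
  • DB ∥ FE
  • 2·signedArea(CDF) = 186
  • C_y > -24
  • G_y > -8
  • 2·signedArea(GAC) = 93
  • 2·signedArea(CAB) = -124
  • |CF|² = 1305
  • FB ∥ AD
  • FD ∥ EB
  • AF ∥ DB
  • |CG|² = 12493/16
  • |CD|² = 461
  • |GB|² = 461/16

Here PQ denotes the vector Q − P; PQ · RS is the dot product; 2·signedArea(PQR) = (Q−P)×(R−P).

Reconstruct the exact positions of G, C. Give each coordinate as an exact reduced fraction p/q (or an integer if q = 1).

1. C_x = -17  [2·signedArea(CAB) = -124 ∩ 2·signedArea(CDF) = 186]
2. C_y = -23  [2·signedArea(CAB) = -124 ∩ 2·signedArea(CDF) = 186]
   → C = (-17, -23)
3. G_x = 25/4  [line 16·x + -18·y + -235 = 0 ∩ |CG|² = 12493/16]
4. G_y = -15/2  [line 16·x + -18·y + -235 = 0 ∩ |CG|² = 12493/16]
   → G = (25/4, -15/2)

C = (-17, -23)
G = (25/4, -15/2)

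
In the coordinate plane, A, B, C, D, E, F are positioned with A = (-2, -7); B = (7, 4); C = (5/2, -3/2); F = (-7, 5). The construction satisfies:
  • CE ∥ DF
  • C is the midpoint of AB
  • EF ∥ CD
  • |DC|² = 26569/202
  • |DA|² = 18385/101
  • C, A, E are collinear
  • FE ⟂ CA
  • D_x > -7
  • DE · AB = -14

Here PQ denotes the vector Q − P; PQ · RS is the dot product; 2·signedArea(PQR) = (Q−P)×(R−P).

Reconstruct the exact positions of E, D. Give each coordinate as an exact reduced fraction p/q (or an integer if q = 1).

1. E_x = 379/202  [C, A, E are collinear ∩ FE ⟂ CA]
2. E_y = -457/202  [C, A, E are collinear ∩ FE ⟂ CA]
   → E = (379/202, -457/202)
3. D_x = -644/101  [CE ∥ DF ∩ EF ∥ CD]
4. D_y = 582/101  [CE ∥ DF ∩ EF ∥ CD]
   → D = (-644/101, 582/101)

D = (-644/101, 582/101)
E = (379/202, -457/202)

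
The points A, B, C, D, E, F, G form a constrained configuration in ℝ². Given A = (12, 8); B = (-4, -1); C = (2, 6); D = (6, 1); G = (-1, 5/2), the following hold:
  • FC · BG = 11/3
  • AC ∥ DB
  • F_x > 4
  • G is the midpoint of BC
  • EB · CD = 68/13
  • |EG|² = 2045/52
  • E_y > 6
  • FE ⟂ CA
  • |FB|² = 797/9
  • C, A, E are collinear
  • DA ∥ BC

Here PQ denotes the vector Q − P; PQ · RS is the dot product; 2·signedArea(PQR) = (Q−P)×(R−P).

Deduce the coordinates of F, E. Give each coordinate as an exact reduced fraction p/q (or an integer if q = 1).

1. F_x = 14/3  [line -3·x + -7/2·y + 70/3 = 0 ∩ |FB|² = 797/9]
2. F_y = 8/3  [line -3·x + -7/2·y + 70/3 = 0 ∩ |FB|² = 797/9]
   → F = (14/3, 8/3)
3. E_x = 51/13  [C, A, E are collinear ∩ FE ⟂ CA]
4. E_y = 83/13  [C, A, E are collinear ∩ FE ⟂ CA]
   → E = (51/13, 83/13)

E = (51/13, 83/13)
F = (14/3, 8/3)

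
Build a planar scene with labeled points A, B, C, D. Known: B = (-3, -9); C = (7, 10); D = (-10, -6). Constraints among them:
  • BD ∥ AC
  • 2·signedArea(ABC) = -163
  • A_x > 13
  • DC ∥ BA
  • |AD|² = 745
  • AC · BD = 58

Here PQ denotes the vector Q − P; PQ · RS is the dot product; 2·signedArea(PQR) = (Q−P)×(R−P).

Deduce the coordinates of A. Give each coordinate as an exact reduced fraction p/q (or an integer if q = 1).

1. A_x = 14  [BD ∥ AC ∩ DC ∥ BA]
2. A_y = 7  [BD ∥ AC ∩ DC ∥ BA]
   → A = (14, 7)

A = (14, 7)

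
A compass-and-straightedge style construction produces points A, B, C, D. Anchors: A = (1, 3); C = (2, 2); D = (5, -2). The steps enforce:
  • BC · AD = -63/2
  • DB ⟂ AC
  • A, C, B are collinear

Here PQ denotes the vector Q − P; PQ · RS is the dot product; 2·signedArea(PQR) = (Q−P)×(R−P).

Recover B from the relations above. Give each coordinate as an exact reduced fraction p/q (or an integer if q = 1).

B = (11/2, -3/2)

1. B_x = 11/2  [A, C, B are collinear ∩ DB ⟂ AC]
2. B_y = -3/2  [A, C, B are collinear ∩ DB ⟂ AC]
   → B = (11/2, -3/2)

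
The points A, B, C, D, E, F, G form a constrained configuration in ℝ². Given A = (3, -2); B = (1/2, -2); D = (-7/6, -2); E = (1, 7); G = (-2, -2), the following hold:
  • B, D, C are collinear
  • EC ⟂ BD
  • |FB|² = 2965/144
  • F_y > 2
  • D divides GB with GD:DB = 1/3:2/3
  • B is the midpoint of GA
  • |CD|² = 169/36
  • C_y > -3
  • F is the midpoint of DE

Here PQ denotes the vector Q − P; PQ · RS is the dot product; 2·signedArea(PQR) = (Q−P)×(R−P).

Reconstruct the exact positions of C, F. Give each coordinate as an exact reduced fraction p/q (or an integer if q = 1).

1. C_x = 1  [B, D, C are collinear ∩ EC ⟂ BD]
2. C_y = -2  [B, D, C are collinear ∩ EC ⟂ BD]
   → C = (1, -2)
3. F_x = -1/12  [F is the midpoint of DE]
4. F_y = 5/2  [F is the midpoint of DE]
   → F = (-1/12, 5/2)

C = (1, -2)
F = (-1/12, 5/2)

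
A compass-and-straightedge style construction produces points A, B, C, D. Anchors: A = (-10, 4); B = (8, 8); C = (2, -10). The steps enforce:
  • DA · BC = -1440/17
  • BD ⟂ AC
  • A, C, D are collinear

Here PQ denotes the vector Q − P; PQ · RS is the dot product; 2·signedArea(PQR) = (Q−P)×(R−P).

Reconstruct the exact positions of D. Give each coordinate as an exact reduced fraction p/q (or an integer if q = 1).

D = (-74/17, -44/17)

1. D_x = -74/17  [A, C, D are collinear ∩ BD ⟂ AC]
2. D_y = -44/17  [A, C, D are collinear ∩ BD ⟂ AC]
   → D = (-74/17, -44/17)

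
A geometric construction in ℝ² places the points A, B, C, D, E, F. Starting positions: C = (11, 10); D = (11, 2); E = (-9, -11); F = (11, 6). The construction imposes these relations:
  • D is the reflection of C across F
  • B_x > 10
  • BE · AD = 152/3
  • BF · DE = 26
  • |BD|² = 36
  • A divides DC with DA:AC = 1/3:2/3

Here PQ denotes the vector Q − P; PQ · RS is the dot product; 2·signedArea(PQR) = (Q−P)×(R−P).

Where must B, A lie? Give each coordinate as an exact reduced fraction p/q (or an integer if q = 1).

A = (11, 14/3)
B = (11, 8)

1. A_x = 11  [A divides DC with DA:AC = 1/3:2/3]
2. A_y = 14/3  [A divides DC with DA:AC = 1/3:2/3]
   → A = (11, 14/3)
3. B_x = 11  [BF · DE = 26 ∩ BE · AD = 152/3]
4. B_y = 8  [BF · DE = 26 ∩ BE · AD = 152/3]
   → B = (11, 8)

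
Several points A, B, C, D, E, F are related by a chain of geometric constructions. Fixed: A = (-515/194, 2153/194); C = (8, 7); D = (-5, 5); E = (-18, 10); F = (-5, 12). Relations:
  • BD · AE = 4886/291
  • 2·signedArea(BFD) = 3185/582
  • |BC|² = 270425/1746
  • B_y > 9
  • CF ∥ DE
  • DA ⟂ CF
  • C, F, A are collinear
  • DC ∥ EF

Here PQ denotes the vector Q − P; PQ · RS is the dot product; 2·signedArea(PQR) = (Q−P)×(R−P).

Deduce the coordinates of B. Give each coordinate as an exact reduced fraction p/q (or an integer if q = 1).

1. B_x = -2455/582  [BD · AE = 4886/291 ∩ 2·signedArea(BFD) = 3185/582]
2. B_y = 1817/194  [BD · AE = 4886/291 ∩ 2·signedArea(BFD) = 3185/582]
   → B = (-2455/582, 1817/194)

B = (-2455/582, 1817/194)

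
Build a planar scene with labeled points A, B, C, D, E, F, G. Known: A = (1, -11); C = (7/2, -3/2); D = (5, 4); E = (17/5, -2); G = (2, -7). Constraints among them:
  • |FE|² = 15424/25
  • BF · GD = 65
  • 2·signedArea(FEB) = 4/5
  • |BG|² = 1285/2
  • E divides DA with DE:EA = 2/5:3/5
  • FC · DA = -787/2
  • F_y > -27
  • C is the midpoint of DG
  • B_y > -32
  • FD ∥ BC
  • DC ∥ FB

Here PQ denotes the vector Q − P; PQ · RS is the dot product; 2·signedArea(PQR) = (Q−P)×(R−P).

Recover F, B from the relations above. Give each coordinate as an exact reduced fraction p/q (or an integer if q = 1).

1. F_x = -3  [line 4·x + 15·y + 402 = 0 ∩ |FE|² = 15424/25]
2. F_y = -26  [line 4·x + 15·y + 402 = 0 ∩ |FE|² = 15424/25]
   → F = (-3, -26)
3. B_x = -9/2  [2·signedArea(FEB) = 4/5 ∩ DC ∥ FB]
4. B_y = -63/2  [2·signedArea(FEB) = 4/5 ∩ DC ∥ FB]
   → B = (-9/2, -63/2)

B = (-9/2, -63/2)
F = (-3, -26)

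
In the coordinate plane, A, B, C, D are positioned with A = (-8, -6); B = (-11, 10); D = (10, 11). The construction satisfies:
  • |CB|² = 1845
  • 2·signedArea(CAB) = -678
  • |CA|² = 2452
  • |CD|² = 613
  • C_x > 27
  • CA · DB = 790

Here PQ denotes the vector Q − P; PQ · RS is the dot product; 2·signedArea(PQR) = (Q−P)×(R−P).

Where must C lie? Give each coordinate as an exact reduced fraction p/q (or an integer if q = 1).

1. C_x = 28  [2·signedArea(CAB) = -678 ∩ CA · DB = 790]
2. C_y = 28  [2·signedArea(CAB) = -678 ∩ CA · DB = 790]
   → C = (28, 28)

C = (28, 28)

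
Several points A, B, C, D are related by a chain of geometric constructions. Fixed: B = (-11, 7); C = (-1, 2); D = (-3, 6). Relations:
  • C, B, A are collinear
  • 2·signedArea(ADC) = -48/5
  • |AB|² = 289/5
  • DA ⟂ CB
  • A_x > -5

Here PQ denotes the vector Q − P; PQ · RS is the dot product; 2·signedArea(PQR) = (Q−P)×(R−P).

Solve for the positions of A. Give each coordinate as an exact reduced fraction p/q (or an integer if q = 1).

A = (-21/5, 18/5)

1. A_x = -21/5  [C, B, A are collinear ∩ DA ⟂ CB]
2. A_y = 18/5  [C, B, A are collinear ∩ DA ⟂ CB]
   → A = (-21/5, 18/5)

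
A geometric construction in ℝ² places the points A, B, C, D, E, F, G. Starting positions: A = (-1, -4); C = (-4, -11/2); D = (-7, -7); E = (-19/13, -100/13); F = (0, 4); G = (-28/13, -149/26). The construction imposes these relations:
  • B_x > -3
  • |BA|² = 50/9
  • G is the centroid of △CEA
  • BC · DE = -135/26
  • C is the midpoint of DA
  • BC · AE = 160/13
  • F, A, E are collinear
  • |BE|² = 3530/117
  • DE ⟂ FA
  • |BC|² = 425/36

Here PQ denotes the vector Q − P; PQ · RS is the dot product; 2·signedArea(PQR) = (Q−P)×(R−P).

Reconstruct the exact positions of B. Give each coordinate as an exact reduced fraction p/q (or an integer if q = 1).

1. B_x = -8/3  [BC · AE = 160/13 ∩ BC · DE = -135/26]
2. B_y = -7/3  [BC · AE = 160/13 ∩ BC · DE = -135/26]
   → B = (-8/3, -7/3)

B = (-8/3, -7/3)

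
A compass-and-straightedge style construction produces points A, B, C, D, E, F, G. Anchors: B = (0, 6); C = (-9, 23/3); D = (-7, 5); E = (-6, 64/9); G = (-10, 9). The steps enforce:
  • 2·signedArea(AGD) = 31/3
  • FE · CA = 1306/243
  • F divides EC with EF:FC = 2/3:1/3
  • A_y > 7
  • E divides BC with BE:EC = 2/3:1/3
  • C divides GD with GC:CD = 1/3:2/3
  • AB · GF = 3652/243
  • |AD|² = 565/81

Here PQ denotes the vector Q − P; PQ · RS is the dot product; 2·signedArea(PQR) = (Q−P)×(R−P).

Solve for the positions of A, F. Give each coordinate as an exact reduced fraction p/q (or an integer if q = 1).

1. A_x = -19/3  [line 4·x + 3·y + 8/3 = 0 ∩ |AD|² = 565/81]
2. A_y = 68/9  [line 4·x + 3·y + 8/3 = 0 ∩ |AD|² = 565/81]
   → A = (-19/3, 68/9)
3. F_x = -8  [F divides EC with EF:FC = 2/3:1/3]
4. F_y = 202/27  [F divides EC with EF:FC = 2/3:1/3]
   → F = (-8, 202/27)

A = (-19/3, 68/9)
F = (-8, 202/27)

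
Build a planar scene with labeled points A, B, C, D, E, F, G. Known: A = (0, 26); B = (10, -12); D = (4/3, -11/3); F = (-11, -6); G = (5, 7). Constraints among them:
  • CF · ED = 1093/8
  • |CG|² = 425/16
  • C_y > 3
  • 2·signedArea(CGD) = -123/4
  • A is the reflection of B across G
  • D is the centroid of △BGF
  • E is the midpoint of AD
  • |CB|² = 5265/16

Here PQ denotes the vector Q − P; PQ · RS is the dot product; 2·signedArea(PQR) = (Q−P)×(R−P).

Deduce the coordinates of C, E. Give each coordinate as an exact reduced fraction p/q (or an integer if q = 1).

1. C_x = 1  [line 32/3·x + -11/3·y + 37/12 = 0 ∩ |CB|² = 5265/16]
2. C_y = 15/4  [line 32/3·x + -11/3·y + 37/12 = 0 ∩ |CB|² = 5265/16]
   → C = (1, 15/4)
3. E_x = 2/3  [E is the midpoint of AD]
4. E_y = 67/6  [E is the midpoint of AD]
   → E = (2/3, 67/6)

C = (1, 15/4)
E = (2/3, 67/6)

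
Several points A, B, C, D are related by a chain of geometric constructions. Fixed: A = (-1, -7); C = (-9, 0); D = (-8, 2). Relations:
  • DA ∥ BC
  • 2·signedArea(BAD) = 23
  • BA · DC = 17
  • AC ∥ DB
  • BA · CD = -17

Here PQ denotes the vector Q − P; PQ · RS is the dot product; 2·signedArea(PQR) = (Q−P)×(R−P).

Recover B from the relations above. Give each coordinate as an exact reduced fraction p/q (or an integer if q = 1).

1. B_x = -16  [DA ∥ BC ∩ AC ∥ DB]
2. B_y = 9  [DA ∥ BC ∩ AC ∥ DB]
   → B = (-16, 9)

B = (-16, 9)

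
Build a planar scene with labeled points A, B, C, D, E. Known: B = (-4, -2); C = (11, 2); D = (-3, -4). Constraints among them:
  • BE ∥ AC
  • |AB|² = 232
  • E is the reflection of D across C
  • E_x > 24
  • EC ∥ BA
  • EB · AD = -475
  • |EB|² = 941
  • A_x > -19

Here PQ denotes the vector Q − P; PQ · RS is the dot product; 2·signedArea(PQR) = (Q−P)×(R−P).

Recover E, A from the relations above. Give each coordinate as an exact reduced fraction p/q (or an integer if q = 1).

1. E_x = 25  [E is the reflection of D across C]
2. E_y = 8  [E is the reflection of D across C]
   → E = (25, 8)
3. A_x = -18  [BE ∥ AC ∩ EC ∥ BA]
4. A_y = -8  [BE ∥ AC ∩ EC ∥ BA]
   → A = (-18, -8)

A = (-18, -8)
E = (25, 8)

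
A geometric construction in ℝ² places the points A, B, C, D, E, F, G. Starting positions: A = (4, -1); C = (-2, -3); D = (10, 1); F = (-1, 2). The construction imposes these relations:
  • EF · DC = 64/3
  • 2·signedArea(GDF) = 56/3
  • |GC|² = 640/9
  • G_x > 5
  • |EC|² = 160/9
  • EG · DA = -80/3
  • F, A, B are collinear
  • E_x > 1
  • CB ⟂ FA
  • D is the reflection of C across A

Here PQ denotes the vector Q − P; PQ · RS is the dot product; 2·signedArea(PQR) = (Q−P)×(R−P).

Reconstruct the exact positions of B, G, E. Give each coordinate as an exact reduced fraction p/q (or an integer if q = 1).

1. B_x = 8/17  [F, A, B are collinear ∩ CB ⟂ FA]
2. B_y = 19/17  [F, A, B are collinear ∩ CB ⟂ FA]
   → B = (8/17, 19/17)
3. G_x = 6  [line -1·x + -11·y + 7/3 = 0 ∩ |GC|² = 640/9]
4. G_y = -1/3  [line -1·x + -11·y + 7/3 = 0 ∩ |GC|² = 640/9]
   → G = (6, -1/3)
5. E_x = 2  [line 12·x + 4·y + -52/3 = 0 ∩ |EC|² = 160/9]
6. E_y = -5/3  [line 12·x + 4·y + -52/3 = 0 ∩ |EC|² = 160/9]
   → E = (2, -5/3)

B = (8/17, 19/17)
E = (2, -5/3)
G = (6, -1/3)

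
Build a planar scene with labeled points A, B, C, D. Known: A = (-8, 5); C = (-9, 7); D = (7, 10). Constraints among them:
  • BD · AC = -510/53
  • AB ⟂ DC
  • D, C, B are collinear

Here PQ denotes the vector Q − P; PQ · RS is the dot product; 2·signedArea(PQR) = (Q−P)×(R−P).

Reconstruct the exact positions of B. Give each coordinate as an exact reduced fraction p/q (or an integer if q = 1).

B = (-445/53, 377/53)

1. B_x = -445/53  [D, C, B are collinear ∩ AB ⟂ DC]
2. B_y = 377/53  [D, C, B are collinear ∩ AB ⟂ DC]
   → B = (-445/53, 377/53)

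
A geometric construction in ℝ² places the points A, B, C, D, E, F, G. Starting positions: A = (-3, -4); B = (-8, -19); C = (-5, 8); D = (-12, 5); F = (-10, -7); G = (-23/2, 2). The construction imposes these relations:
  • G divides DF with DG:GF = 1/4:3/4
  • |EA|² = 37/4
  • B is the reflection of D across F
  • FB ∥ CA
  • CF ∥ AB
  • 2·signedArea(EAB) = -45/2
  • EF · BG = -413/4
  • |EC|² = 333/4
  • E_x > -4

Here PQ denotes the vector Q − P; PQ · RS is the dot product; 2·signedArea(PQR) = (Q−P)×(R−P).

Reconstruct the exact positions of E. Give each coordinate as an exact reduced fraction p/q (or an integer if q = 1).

E = (-7/2, -1)

1. E_x = -7/2  [2·signedArea(EAB) = -45/2 ∩ EF · BG = -413/4]
2. E_y = -1  [2·signedArea(EAB) = -45/2 ∩ EF · BG = -413/4]
   → E = (-7/2, -1)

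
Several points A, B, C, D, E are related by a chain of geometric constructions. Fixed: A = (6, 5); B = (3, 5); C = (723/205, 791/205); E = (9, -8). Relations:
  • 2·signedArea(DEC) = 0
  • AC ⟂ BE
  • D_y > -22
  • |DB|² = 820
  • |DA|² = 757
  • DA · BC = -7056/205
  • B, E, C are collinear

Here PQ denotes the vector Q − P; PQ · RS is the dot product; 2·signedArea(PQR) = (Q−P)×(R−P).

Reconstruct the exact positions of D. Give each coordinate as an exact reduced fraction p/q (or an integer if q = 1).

D = (15, -21)

1. D_x = 15  [2·signedArea(DEC) = 0 ∩ DA · BC = -7056/205]
2. D_y = -21  [2·signedArea(DEC) = 0 ∩ DA · BC = -7056/205]
   → D = (15, -21)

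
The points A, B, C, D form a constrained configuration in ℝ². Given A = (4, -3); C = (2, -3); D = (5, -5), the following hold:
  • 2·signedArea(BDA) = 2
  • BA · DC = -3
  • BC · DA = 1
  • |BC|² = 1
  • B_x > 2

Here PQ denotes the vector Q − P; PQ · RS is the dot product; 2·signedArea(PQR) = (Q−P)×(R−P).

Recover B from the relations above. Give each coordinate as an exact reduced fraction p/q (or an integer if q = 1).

B = (3, -3)

1. B_x = 3  [2·signedArea(BDA) = 2 ∩ BC · DA = 1]
2. B_y = -3  [2·signedArea(BDA) = 2 ∩ BC · DA = 1]
   → B = (3, -3)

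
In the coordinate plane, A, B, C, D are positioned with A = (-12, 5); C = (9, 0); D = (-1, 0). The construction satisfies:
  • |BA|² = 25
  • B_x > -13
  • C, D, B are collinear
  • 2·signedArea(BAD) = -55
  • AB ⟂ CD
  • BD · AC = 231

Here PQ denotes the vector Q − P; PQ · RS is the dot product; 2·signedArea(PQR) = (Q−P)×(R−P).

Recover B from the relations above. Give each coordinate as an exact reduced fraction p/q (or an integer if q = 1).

B = (-12, 0)

1. B_x = -12  [C, D, B are collinear ∩ AB ⟂ CD]
2. B_y = 0  [C, D, B are collinear ∩ AB ⟂ CD]
   → B = (-12, 0)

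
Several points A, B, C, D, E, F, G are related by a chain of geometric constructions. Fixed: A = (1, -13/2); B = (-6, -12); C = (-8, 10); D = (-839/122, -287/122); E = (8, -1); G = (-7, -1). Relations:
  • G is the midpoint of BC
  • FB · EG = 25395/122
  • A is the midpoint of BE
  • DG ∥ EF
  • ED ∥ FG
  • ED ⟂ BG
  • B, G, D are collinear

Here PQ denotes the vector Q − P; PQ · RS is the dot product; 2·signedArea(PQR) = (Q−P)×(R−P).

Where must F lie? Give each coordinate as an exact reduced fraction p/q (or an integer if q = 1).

F = (961/122, 43/122)

1. F_x = 961/122  [ED ∥ FG ∩ DG ∥ EF]
2. F_y = 43/122  [ED ∥ FG ∩ DG ∥ EF]
   → F = (961/122, 43/122)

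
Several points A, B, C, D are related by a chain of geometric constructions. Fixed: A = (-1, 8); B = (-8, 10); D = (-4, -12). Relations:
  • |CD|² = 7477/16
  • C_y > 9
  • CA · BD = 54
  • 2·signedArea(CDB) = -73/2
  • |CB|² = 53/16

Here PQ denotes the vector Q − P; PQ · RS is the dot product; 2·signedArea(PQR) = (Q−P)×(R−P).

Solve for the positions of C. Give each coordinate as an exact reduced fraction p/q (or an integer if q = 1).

1. C_x = -25/4  [2·signedArea(CDB) = -73/2 ∩ CA · BD = 54]
2. C_y = 19/2  [2·signedArea(CDB) = -73/2 ∩ CA · BD = 54]
   → C = (-25/4, 19/2)

C = (-25/4, 19/2)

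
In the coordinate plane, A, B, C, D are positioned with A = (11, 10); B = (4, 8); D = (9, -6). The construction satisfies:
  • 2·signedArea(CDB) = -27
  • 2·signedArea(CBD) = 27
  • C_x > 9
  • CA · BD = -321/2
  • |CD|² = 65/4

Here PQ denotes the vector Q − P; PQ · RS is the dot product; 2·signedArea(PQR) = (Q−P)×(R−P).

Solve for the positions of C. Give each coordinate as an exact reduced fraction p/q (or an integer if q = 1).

C = (19/2, -2)

1. C_x = 19/2  [2·signedArea(CBD) = 27 ∩ CA · BD = -321/2]
2. C_y = -2  [2·signedArea(CBD) = 27 ∩ CA · BD = -321/2]
   → C = (19/2, -2)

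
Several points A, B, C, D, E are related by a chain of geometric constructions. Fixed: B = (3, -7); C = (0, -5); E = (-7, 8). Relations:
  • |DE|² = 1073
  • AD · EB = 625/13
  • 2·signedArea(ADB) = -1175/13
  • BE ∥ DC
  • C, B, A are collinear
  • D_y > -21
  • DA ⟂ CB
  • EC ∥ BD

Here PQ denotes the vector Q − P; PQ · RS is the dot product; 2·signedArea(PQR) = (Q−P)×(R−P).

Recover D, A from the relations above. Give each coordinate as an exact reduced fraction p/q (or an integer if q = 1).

A = (180/13, -185/13)
D = (10, -20)

1. D_x = 10  [BE ∥ DC ∩ EC ∥ BD]
2. D_y = -20  [BE ∥ DC ∩ EC ∥ BD]
   → D = (10, -20)
3. A_x = 180/13  [C, B, A are collinear ∩ DA ⟂ CB]
4. A_y = -185/13  [C, B, A are collinear ∩ DA ⟂ CB]
   → A = (180/13, -185/13)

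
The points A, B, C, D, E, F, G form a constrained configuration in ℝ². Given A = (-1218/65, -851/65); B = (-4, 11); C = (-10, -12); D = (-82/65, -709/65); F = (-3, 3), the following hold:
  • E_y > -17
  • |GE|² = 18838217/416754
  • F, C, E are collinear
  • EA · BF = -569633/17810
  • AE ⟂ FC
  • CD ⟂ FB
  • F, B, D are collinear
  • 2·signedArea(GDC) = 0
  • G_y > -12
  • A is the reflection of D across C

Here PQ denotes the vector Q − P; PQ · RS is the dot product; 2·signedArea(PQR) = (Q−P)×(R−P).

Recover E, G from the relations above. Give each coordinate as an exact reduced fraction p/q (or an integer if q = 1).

1. E_x = -213387/17810  [F, C, E are collinear ∩ AE ⟂ FC]
2. E_y = -57867/3562  [F, C, E are collinear ∩ AE ⟂ FC]
   → E = (-213387/17810, -57867/3562)
3. G_x = -1382/195  [line 71/65·x + -568/65·y + -6106/65 = 0 ∩ |GE|² = 18838217/416754]
4. G_y = -2269/195  [line 71/65·x + -568/65·y + -6106/65 = 0 ∩ |GE|² = 18838217/416754]
   → G = (-1382/195, -2269/195)

E = (-213387/17810, -57867/3562)
G = (-1382/195, -2269/195)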